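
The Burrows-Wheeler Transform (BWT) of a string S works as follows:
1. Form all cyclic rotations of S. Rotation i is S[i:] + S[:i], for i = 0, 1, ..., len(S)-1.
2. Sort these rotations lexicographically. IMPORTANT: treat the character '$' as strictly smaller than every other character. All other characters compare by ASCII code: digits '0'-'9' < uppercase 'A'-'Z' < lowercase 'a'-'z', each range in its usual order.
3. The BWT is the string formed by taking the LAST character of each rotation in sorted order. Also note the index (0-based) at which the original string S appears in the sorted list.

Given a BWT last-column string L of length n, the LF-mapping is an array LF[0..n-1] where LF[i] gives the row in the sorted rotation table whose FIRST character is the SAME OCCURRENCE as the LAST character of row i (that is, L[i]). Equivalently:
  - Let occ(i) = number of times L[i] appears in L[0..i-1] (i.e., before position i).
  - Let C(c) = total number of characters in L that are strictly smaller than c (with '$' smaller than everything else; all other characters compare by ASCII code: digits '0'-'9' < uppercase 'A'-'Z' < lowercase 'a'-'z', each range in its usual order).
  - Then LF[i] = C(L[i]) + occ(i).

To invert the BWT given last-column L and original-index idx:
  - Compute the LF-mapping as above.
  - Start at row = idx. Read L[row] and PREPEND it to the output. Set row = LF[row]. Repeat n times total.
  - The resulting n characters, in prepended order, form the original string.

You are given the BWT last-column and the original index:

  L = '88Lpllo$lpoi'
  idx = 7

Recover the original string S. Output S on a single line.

Answer: lollipopL88$

Derivation:
LF mapping: 1 2 3 10 5 6 8 0 7 11 9 4
Walk LF starting at row 7, prepending L[row]:
  step 1: row=7, L[7]='$', prepend. Next row=LF[7]=0
  step 2: row=0, L[0]='8', prepend. Next row=LF[0]=1
  step 3: row=1, L[1]='8', prepend. Next row=LF[1]=2
  step 4: row=2, L[2]='L', prepend. Next row=LF[2]=3
  step 5: row=3, L[3]='p', prepend. Next row=LF[3]=10
  step 6: row=10, L[10]='o', prepend. Next row=LF[10]=9
  step 7: row=9, L[9]='p', prepend. Next row=LF[9]=11
  step 8: row=11, L[11]='i', prepend. Next row=LF[11]=4
  step 9: row=4, L[4]='l', prepend. Next row=LF[4]=5
  step 10: row=5, L[5]='l', prepend. Next row=LF[5]=6
  step 11: row=6, L[6]='o', prepend. Next row=LF[6]=8
  step 12: row=8, L[8]='l', prepend. Next row=LF[8]=7
Reversed output: lollipopL88$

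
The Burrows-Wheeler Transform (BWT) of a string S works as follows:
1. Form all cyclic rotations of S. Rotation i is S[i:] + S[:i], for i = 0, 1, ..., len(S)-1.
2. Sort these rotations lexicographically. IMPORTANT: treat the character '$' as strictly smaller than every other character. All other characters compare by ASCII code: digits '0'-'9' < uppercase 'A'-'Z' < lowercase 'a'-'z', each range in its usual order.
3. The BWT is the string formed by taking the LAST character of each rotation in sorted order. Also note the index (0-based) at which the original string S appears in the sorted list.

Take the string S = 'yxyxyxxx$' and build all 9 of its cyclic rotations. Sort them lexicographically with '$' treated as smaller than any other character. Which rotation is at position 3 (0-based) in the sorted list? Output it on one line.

Answer: xxx$yxyxy

Derivation:
All 9 rotations (rotation i = S[i:]+S[:i]):
  rot[0] = yxyxyxxx$
  rot[1] = xyxyxxx$y
  rot[2] = yxyxxx$yx
  rot[3] = xyxxx$yxy
  rot[4] = yxxx$yxyx
  rot[5] = xxx$yxyxy
  rot[6] = xx$yxyxyx
  rot[7] = x$yxyxyxx
  rot[8] = $yxyxyxxx
Sorted (with $ < everything):
  sorted[0] = $yxyxyxxx
  sorted[1] = x$yxyxyxx
  sorted[2] = xx$yxyxyx
  sorted[3] = xxx$yxyxy
  sorted[4] = xyxxx$yxy
  sorted[5] = xyxyxxx$y
  sorted[6] = yxxx$yxyx
  sorted[7] = yxyxxx$yx
  sorted[8] = yxyxyxxx$
sorted[3] = xxx$yxyxy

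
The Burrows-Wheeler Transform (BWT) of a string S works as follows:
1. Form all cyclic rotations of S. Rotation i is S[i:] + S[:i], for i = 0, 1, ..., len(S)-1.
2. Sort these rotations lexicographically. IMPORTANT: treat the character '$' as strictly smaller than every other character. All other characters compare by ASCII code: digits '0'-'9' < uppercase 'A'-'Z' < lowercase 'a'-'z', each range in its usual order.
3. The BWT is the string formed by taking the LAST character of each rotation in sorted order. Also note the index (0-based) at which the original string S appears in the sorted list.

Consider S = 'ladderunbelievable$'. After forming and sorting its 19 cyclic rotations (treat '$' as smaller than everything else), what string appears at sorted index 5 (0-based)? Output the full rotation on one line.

All 19 rotations (rotation i = S[i:]+S[:i]):
  rot[0] = ladderunbelievable$
  rot[1] = adderunbelievable$l
  rot[2] = dderunbelievable$la
  rot[3] = derunbelievable$lad
  rot[4] = erunbelievable$ladd
  rot[5] = runbelievable$ladde
  rot[6] = unbelievable$ladder
  rot[7] = nbelievable$ladderu
  rot[8] = believable$ladderun
  rot[9] = elievable$ladderunb
  rot[10] = lievable$ladderunbe
  rot[11] = ievable$ladderunbel
  rot[12] = evable$ladderunbeli
  rot[13] = vable$ladderunbelie
  rot[14] = able$ladderunbeliev
  rot[15] = ble$ladderunbelieva
  rot[16] = le$ladderunbelievab
  rot[17] = e$ladderunbelievabl
  rot[18] = $ladderunbelievable
Sorted (with $ < everything):
  sorted[0] = $ladderunbelievable
  sorted[1] = able$ladderunbeliev
  sorted[2] = adderunbelievable$l
  sorted[3] = believable$ladderun
  sorted[4] = ble$ladderunbelieva
  sorted[5] = dderunbelievable$la
  sorted[6] = derunbelievable$lad
  sorted[7] = e$ladderunbelievabl
  sorted[8] = elievable$ladderunb
  sorted[9] = erunbelievable$ladd
  sorted[10] = evable$ladderunbeli
  sorted[11] = ievable$ladderunbel
  sorted[12] = ladderunbelievable$
  sorted[13] = le$ladderunbelievab
  sorted[14] = lievable$ladderunbe
  sorted[15] = nbelievable$ladderu
  sorted[16] = runbelievable$ladde
  sorted[17] = unbelievable$ladder
  sorted[18] = vable$ladderunbelie
sorted[5] = dderunbelievable$la

Answer: dderunbelievable$la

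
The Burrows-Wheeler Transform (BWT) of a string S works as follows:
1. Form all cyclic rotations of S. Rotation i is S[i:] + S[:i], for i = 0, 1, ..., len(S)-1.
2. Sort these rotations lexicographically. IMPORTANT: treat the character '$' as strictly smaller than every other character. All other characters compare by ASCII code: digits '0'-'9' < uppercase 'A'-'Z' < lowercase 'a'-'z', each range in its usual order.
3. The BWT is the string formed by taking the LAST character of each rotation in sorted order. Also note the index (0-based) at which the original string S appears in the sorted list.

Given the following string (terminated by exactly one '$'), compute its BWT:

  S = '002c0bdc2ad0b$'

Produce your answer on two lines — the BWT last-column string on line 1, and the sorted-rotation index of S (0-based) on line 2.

Answer: b$0dcc02002dab
1

Derivation:
All 14 rotations (rotation i = S[i:]+S[:i]):
  rot[0] = 002c0bdc2ad0b$
  rot[1] = 02c0bdc2ad0b$0
  rot[2] = 2c0bdc2ad0b$00
  rot[3] = c0bdc2ad0b$002
  rot[4] = 0bdc2ad0b$002c
  rot[5] = bdc2ad0b$002c0
  rot[6] = dc2ad0b$002c0b
  rot[7] = c2ad0b$002c0bd
  rot[8] = 2ad0b$002c0bdc
  rot[9] = ad0b$002c0bdc2
  rot[10] = d0b$002c0bdc2a
  rot[11] = 0b$002c0bdc2ad
  rot[12] = b$002c0bdc2ad0
  rot[13] = $002c0bdc2ad0b
Sorted (with $ < everything):
  sorted[0] = $002c0bdc2ad0b  (last char: 'b')
  sorted[1] = 002c0bdc2ad0b$  (last char: '$')
  sorted[2] = 02c0bdc2ad0b$0  (last char: '0')
  sorted[3] = 0b$002c0bdc2ad  (last char: 'd')
  sorted[4] = 0bdc2ad0b$002c  (last char: 'c')
  sorted[5] = 2ad0b$002c0bdc  (last char: 'c')
  sorted[6] = 2c0bdc2ad0b$00  (last char: '0')
  sorted[7] = ad0b$002c0bdc2  (last char: '2')
  sorted[8] = b$002c0bdc2ad0  (last char: '0')
  sorted[9] = bdc2ad0b$002c0  (last char: '0')
  sorted[10] = c0bdc2ad0b$002  (last char: '2')
  sorted[11] = c2ad0b$002c0bd  (last char: 'd')
  sorted[12] = d0b$002c0bdc2a  (last char: 'a')
  sorted[13] = dc2ad0b$002c0b  (last char: 'b')
Last column: b$0dcc02002dab
Original string S is at sorted index 1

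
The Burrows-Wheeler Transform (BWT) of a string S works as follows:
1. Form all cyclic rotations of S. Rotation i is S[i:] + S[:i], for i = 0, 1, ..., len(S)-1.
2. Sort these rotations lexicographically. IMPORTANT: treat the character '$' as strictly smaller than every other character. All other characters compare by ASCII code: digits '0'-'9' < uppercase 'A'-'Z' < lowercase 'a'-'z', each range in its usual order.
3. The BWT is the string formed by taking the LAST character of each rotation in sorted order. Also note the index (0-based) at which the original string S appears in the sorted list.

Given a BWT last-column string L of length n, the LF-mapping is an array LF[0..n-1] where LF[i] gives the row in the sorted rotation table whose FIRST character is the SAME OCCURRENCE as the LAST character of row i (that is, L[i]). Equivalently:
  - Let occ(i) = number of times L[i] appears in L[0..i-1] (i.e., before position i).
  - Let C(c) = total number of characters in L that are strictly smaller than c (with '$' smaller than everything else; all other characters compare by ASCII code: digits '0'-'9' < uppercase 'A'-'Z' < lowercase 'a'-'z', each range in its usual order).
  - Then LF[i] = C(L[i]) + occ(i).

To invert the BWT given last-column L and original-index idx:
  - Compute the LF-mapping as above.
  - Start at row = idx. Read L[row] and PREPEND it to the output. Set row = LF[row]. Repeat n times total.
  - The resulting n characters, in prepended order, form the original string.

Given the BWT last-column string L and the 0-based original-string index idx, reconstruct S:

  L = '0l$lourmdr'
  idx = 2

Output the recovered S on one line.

LF mapping: 1 3 0 4 6 9 7 5 2 8
Walk LF starting at row 2, prepending L[row]:
  step 1: row=2, L[2]='$', prepend. Next row=LF[2]=0
  step 2: row=0, L[0]='0', prepend. Next row=LF[0]=1
  step 3: row=1, L[1]='l', prepend. Next row=LF[1]=3
  step 4: row=3, L[3]='l', prepend. Next row=LF[3]=4
  step 5: row=4, L[4]='o', prepend. Next row=LF[4]=6
  step 6: row=6, L[6]='r', prepend. Next row=LF[6]=7
  step 7: row=7, L[7]='m', prepend. Next row=LF[7]=5
  step 8: row=5, L[5]='u', prepend. Next row=LF[5]=9
  step 9: row=9, L[9]='r', prepend. Next row=LF[9]=8
  step 10: row=8, L[8]='d', prepend. Next row=LF[8]=2
Reversed output: drumroll0$

Answer: drumroll0$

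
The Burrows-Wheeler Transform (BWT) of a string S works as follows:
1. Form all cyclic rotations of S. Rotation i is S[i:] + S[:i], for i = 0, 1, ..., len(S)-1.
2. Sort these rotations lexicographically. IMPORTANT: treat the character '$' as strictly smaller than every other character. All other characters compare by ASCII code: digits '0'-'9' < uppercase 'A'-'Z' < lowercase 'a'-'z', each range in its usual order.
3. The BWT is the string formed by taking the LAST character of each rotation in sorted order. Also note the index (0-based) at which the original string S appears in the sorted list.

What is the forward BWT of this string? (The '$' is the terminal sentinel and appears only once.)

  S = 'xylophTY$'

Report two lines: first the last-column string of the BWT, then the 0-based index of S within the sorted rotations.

All 9 rotations (rotation i = S[i:]+S[:i]):
  rot[0] = xylophTY$
  rot[1] = ylophTY$x
  rot[2] = lophTY$xy
  rot[3] = ophTY$xyl
  rot[4] = phTY$xylo
  rot[5] = hTY$xylop
  rot[6] = TY$xyloph
  rot[7] = Y$xylophT
  rot[8] = $xylophTY
Sorted (with $ < everything):
  sorted[0] = $xylophTY  (last char: 'Y')
  sorted[1] = TY$xyloph  (last char: 'h')
  sorted[2] = Y$xylophT  (last char: 'T')
  sorted[3] = hTY$xylop  (last char: 'p')
  sorted[4] = lophTY$xy  (last char: 'y')
  sorted[5] = ophTY$xyl  (last char: 'l')
  sorted[6] = phTY$xylo  (last char: 'o')
  sorted[7] = xylophTY$  (last char: '$')
  sorted[8] = ylophTY$x  (last char: 'x')
Last column: YhTpylo$x
Original string S is at sorted index 7

Answer: YhTpylo$x
7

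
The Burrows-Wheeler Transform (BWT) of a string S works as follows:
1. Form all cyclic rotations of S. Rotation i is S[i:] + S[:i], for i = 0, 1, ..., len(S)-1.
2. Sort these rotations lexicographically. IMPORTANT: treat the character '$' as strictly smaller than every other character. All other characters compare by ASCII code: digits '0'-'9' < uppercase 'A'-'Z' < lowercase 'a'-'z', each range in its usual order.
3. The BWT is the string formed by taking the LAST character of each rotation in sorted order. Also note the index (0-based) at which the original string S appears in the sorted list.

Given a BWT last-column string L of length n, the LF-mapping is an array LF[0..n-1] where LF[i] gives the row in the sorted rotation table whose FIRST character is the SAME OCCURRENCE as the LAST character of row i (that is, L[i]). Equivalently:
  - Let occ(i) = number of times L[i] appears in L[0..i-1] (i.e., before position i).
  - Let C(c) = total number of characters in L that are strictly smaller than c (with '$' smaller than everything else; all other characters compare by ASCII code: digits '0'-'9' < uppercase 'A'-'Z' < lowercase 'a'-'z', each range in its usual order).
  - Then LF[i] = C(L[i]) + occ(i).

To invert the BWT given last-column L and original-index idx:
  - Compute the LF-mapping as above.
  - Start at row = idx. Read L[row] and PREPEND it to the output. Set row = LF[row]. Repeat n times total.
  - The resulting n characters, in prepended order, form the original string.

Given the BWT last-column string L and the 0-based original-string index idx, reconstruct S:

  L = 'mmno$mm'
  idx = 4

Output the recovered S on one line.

LF mapping: 1 2 5 6 0 3 4
Walk LF starting at row 4, prepending L[row]:
  step 1: row=4, L[4]='$', prepend. Next row=LF[4]=0
  step 2: row=0, L[0]='m', prepend. Next row=LF[0]=1
  step 3: row=1, L[1]='m', prepend. Next row=LF[1]=2
  step 4: row=2, L[2]='n', prepend. Next row=LF[2]=5
  step 5: row=5, L[5]='m', prepend. Next row=LF[5]=3
  step 6: row=3, L[3]='o', prepend. Next row=LF[3]=6
  step 7: row=6, L[6]='m', prepend. Next row=LF[6]=4
Reversed output: momnmm$

Answer: momnmm$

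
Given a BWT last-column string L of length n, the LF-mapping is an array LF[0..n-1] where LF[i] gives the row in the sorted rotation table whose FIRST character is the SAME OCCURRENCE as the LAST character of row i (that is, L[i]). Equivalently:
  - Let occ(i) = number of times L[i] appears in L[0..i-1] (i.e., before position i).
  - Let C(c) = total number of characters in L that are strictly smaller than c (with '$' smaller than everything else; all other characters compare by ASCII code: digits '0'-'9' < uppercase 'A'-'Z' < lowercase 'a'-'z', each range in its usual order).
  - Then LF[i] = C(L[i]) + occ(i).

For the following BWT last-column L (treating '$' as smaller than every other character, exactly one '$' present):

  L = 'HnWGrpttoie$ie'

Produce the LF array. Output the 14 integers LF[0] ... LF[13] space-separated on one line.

Answer: 2 8 3 1 11 10 12 13 9 6 4 0 7 5

Derivation:
Char counts: '$':1, 'G':1, 'H':1, 'W':1, 'e':2, 'i':2, 'n':1, 'o':1, 'p':1, 'r':1, 't':2
C (first-col start): C('$')=0, C('G')=1, C('H')=2, C('W')=3, C('e')=4, C('i')=6, C('n')=8, C('o')=9, C('p')=10, C('r')=11, C('t')=12
L[0]='H': occ=0, LF[0]=C('H')+0=2+0=2
L[1]='n': occ=0, LF[1]=C('n')+0=8+0=8
L[2]='W': occ=0, LF[2]=C('W')+0=3+0=3
L[3]='G': occ=0, LF[3]=C('G')+0=1+0=1
L[4]='r': occ=0, LF[4]=C('r')+0=11+0=11
L[5]='p': occ=0, LF[5]=C('p')+0=10+0=10
L[6]='t': occ=0, LF[6]=C('t')+0=12+0=12
L[7]='t': occ=1, LF[7]=C('t')+1=12+1=13
L[8]='o': occ=0, LF[8]=C('o')+0=9+0=9
L[9]='i': occ=0, LF[9]=C('i')+0=6+0=6
L[10]='e': occ=0, LF[10]=C('e')+0=4+0=4
L[11]='$': occ=0, LF[11]=C('$')+0=0+0=0
L[12]='i': occ=1, LF[12]=C('i')+1=6+1=7
L[13]='e': occ=1, LF[13]=C('e')+1=4+1=5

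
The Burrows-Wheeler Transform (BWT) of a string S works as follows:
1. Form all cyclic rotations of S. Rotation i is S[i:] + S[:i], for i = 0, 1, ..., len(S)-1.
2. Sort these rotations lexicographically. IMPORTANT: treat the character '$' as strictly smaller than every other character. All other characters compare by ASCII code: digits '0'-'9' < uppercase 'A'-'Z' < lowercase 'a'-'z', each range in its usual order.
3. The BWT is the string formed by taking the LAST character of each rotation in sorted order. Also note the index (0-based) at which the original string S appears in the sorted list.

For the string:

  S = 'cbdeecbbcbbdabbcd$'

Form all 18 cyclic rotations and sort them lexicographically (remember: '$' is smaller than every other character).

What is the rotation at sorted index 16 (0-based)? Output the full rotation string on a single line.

Answer: ecbbcbbdabbcd$cbde

Derivation:
All 18 rotations (rotation i = S[i:]+S[:i]):
  rot[0] = cbdeecbbcbbdabbcd$
  rot[1] = bdeecbbcbbdabbcd$c
  rot[2] = deecbbcbbdabbcd$cb
  rot[3] = eecbbcbbdabbcd$cbd
  rot[4] = ecbbcbbdabbcd$cbde
  rot[5] = cbbcbbdabbcd$cbdee
  rot[6] = bbcbbdabbcd$cbdeec
  rot[7] = bcbbdabbcd$cbdeecb
  rot[8] = cbbdabbcd$cbdeecbb
  rot[9] = bbdabbcd$cbdeecbbc
  rot[10] = bdabbcd$cbdeecbbcb
  rot[11] = dabbcd$cbdeecbbcbb
  rot[12] = abbcd$cbdeecbbcbbd
  rot[13] = bbcd$cbdeecbbcbbda
  rot[14] = bcd$cbdeecbbcbbdab
  rot[15] = cd$cbdeecbbcbbdabb
  rot[16] = d$cbdeecbbcbbdabbc
  rot[17] = $cbdeecbbcbbdabbcd
Sorted (with $ < everything):
  sorted[0] = $cbdeecbbcbbdabbcd
  sorted[1] = abbcd$cbdeecbbcbbd
  sorted[2] = bbcbbdabbcd$cbdeec
  sorted[3] = bbcd$cbdeecbbcbbda
  sorted[4] = bbdabbcd$cbdeecbbc
  sorted[5] = bcbbdabbcd$cbdeecb
  sorted[6] = bcd$cbdeecbbcbbdab
  sorted[7] = bdabbcd$cbdeecbbcb
  sorted[8] = bdeecbbcbbdabbcd$c
  sorted[9] = cbbcbbdabbcd$cbdee
  sorted[10] = cbbdabbcd$cbdeecbb
  sorted[11] = cbdeecbbcbbdabbcd$
  sorted[12] = cd$cbdeecbbcbbdabb
  sorted[13] = d$cbdeecbbcbbdabbc
  sorted[14] = dabbcd$cbdeecbbcbb
  sorted[15] = deecbbcbbdabbcd$cb
  sorted[16] = ecbbcbbdabbcd$cbde
  sorted[17] = eecbbcbbdabbcd$cbd
sorted[16] = ecbbcbbdabbcd$cbde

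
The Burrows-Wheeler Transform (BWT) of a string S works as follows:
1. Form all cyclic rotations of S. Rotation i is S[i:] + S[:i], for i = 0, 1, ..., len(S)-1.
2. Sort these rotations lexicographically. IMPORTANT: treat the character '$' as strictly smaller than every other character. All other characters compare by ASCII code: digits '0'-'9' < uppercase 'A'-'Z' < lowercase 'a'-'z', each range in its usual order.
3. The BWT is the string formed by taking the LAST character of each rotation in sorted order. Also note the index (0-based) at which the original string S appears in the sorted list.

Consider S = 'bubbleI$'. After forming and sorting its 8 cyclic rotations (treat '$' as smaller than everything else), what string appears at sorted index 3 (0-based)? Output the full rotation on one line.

All 8 rotations (rotation i = S[i:]+S[:i]):
  rot[0] = bubbleI$
  rot[1] = ubbleI$b
  rot[2] = bbleI$bu
  rot[3] = bleI$bub
  rot[4] = leI$bubb
  rot[5] = eI$bubbl
  rot[6] = I$bubble
  rot[7] = $bubbleI
Sorted (with $ < everything):
  sorted[0] = $bubbleI
  sorted[1] = I$bubble
  sorted[2] = bbleI$bu
  sorted[3] = bleI$bub
  sorted[4] = bubbleI$
  sorted[5] = eI$bubbl
  sorted[6] = leI$bubb
  sorted[7] = ubbleI$b
sorted[3] = bleI$bub

Answer: bleI$bub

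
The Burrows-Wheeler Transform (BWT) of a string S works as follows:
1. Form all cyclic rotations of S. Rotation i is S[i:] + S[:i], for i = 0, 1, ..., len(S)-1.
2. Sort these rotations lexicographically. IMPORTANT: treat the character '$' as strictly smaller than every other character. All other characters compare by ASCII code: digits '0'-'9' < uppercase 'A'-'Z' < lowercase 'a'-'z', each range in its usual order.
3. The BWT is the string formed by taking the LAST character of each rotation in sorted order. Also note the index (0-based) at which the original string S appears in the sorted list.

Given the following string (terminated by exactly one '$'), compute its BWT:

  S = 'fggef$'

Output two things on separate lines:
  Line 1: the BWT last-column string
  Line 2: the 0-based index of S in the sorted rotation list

All 6 rotations (rotation i = S[i:]+S[:i]):
  rot[0] = fggef$
  rot[1] = ggef$f
  rot[2] = gef$fg
  rot[3] = ef$fgg
  rot[4] = f$fgge
  rot[5] = $fggef
Sorted (with $ < everything):
  sorted[0] = $fggef  (last char: 'f')
  sorted[1] = ef$fgg  (last char: 'g')
  sorted[2] = f$fgge  (last char: 'e')
  sorted[3] = fggef$  (last char: '$')
  sorted[4] = gef$fg  (last char: 'g')
  sorted[5] = ggef$f  (last char: 'f')
Last column: fge$gf
Original string S is at sorted index 3

Answer: fge$gf
3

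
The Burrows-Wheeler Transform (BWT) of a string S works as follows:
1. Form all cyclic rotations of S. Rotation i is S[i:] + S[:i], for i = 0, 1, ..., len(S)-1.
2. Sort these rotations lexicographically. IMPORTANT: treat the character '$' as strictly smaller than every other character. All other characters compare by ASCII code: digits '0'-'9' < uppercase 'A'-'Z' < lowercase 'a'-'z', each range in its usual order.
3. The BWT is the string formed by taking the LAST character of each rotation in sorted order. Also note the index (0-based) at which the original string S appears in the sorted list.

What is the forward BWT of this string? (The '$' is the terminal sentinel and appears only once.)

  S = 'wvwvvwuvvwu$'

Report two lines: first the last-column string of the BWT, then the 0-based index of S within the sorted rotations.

All 12 rotations (rotation i = S[i:]+S[:i]):
  rot[0] = wvwvvwuvvwu$
  rot[1] = vwvvwuvvwu$w
  rot[2] = wvvwuvvwu$wv
  rot[3] = vvwuvvwu$wvw
  rot[4] = vwuvvwu$wvwv
  rot[5] = wuvvwu$wvwvv
  rot[6] = uvvwu$wvwvvw
  rot[7] = vvwu$wvwvvwu
  rot[8] = vwu$wvwvvwuv
  rot[9] = wu$wvwvvwuvv
  rot[10] = u$wvwvvwuvvw
  rot[11] = $wvwvvwuvvwu
Sorted (with $ < everything):
  sorted[0] = $wvwvvwuvvwu  (last char: 'u')
  sorted[1] = u$wvwvvwuvvw  (last char: 'w')
  sorted[2] = uvvwu$wvwvvw  (last char: 'w')
  sorted[3] = vvwu$wvwvvwu  (last char: 'u')
  sorted[4] = vvwuvvwu$wvw  (last char: 'w')
  sorted[5] = vwu$wvwvvwuv  (last char: 'v')
  sorted[6] = vwuvvwu$wvwv  (last char: 'v')
  sorted[7] = vwvvwuvvwu$w  (last char: 'w')
  sorted[8] = wu$wvwvvwuvv  (last char: 'v')
  sorted[9] = wuvvwu$wvwvv  (last char: 'v')
  sorted[10] = wvvwuvvwu$wv  (last char: 'v')
  sorted[11] = wvwvvwuvvwu$  (last char: '$')
Last column: uwwuwvvwvvv$
Original string S is at sorted index 11

Answer: uwwuwvvwvvv$
11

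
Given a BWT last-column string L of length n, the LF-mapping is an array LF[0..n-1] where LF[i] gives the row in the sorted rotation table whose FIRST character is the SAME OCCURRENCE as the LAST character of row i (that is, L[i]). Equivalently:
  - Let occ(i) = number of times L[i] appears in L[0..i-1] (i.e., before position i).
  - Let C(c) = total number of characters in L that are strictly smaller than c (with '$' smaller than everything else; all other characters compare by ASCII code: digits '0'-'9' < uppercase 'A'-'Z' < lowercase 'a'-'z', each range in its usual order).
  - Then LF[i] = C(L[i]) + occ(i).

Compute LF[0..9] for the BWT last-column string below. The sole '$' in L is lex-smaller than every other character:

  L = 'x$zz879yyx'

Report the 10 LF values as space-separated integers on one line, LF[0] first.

Char counts: '$':1, '7':1, '8':1, '9':1, 'x':2, 'y':2, 'z':2
C (first-col start): C('$')=0, C('7')=1, C('8')=2, C('9')=3, C('x')=4, C('y')=6, C('z')=8
L[0]='x': occ=0, LF[0]=C('x')+0=4+0=4
L[1]='$': occ=0, LF[1]=C('$')+0=0+0=0
L[2]='z': occ=0, LF[2]=C('z')+0=8+0=8
L[3]='z': occ=1, LF[3]=C('z')+1=8+1=9
L[4]='8': occ=0, LF[4]=C('8')+0=2+0=2
L[5]='7': occ=0, LF[5]=C('7')+0=1+0=1
L[6]='9': occ=0, LF[6]=C('9')+0=3+0=3
L[7]='y': occ=0, LF[7]=C('y')+0=6+0=6
L[8]='y': occ=1, LF[8]=C('y')+1=6+1=7
L[9]='x': occ=1, LF[9]=C('x')+1=4+1=5

Answer: 4 0 8 9 2 1 3 6 7 5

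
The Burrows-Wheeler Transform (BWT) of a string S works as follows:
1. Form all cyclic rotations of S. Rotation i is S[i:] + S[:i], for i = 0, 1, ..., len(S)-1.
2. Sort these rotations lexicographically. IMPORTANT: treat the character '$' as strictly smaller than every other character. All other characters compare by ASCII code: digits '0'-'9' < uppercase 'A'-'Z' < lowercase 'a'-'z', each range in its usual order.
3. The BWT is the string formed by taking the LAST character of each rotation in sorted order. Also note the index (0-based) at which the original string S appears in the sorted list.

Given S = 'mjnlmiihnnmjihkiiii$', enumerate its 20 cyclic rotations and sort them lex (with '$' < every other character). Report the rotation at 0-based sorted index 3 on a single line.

Answer: i$mjnlmiihnnmjihkiii

Derivation:
All 20 rotations (rotation i = S[i:]+S[:i]):
  rot[0] = mjnlmiihnnmjihkiiii$
  rot[1] = jnlmiihnnmjihkiiii$m
  rot[2] = nlmiihnnmjihkiiii$mj
  rot[3] = lmiihnnmjihkiiii$mjn
  rot[4] = miihnnmjihkiiii$mjnl
  rot[5] = iihnnmjihkiiii$mjnlm
  rot[6] = ihnnmjihkiiii$mjnlmi
  rot[7] = hnnmjihkiiii$mjnlmii
  rot[8] = nnmjihkiiii$mjnlmiih
  rot[9] = nmjihkiiii$mjnlmiihn
  rot[10] = mjihkiiii$mjnlmiihnn
  rot[11] = jihkiiii$mjnlmiihnnm
  rot[12] = ihkiiii$mjnlmiihnnmj
  rot[13] = hkiiii$mjnlmiihnnmji
  rot[14] = kiiii$mjnlmiihnnmjih
  rot[15] = iiii$mjnlmiihnnmjihk
  rot[16] = iii$mjnlmiihnnmjihki
  rot[17] = ii$mjnlmiihnnmjihkii
  rot[18] = i$mjnlmiihnnmjihkiii
  rot[19] = $mjnlmiihnnmjihkiiii
Sorted (with $ < everything):
  sorted[0] = $mjnlmiihnnmjihkiiii
  sorted[1] = hkiiii$mjnlmiihnnmji
  sorted[2] = hnnmjihkiiii$mjnlmii
  sorted[3] = i$mjnlmiihnnmjihkiii
  sorted[4] = ihkiiii$mjnlmiihnnmj
  sorted[5] = ihnnmjihkiiii$mjnlmi
  sorted[6] = ii$mjnlmiihnnmjihkii
  sorted[7] = iihnnmjihkiiii$mjnlm
  sorted[8] = iii$mjnlmiihnnmjihki
  sorted[9] = iiii$mjnlmiihnnmjihk
  sorted[10] = jihkiiii$mjnlmiihnnm
  sorted[11] = jnlmiihnnmjihkiiii$m
  sorted[12] = kiiii$mjnlmiihnnmjih
  sorted[13] = lmiihnnmjihkiiii$mjn
  sorted[14] = miihnnmjihkiiii$mjnl
  sorted[15] = mjihkiiii$mjnlmiihnn
  sorted[16] = mjnlmiihnnmjihkiiii$
  sorted[17] = nlmiihnnmjihkiiii$mj
  sorted[18] = nmjihkiiii$mjnlmiihn
  sorted[19] = nnmjihkiiii$mjnlmiih
sorted[3] = i$mjnlmiihnnmjihkiii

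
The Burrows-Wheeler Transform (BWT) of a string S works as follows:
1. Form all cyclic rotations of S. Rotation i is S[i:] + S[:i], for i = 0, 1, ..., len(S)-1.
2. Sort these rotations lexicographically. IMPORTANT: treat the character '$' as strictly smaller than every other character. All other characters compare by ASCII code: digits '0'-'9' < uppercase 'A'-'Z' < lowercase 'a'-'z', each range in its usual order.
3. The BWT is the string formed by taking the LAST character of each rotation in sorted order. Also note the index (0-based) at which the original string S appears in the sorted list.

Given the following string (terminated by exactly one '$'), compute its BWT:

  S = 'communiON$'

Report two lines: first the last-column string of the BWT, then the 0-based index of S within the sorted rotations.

All 10 rotations (rotation i = S[i:]+S[:i]):
  rot[0] = communiON$
  rot[1] = ommuniON$c
  rot[2] = mmuniON$co
  rot[3] = muniON$com
  rot[4] = uniON$comm
  rot[5] = niON$commu
  rot[6] = iON$commun
  rot[7] = ON$communi
  rot[8] = N$communiO
  rot[9] = $communiON
Sorted (with $ < everything):
  sorted[0] = $communiON  (last char: 'N')
  sorted[1] = N$communiO  (last char: 'O')
  sorted[2] = ON$communi  (last char: 'i')
  sorted[3] = communiON$  (last char: '$')
  sorted[4] = iON$commun  (last char: 'n')
  sorted[5] = mmuniON$co  (last char: 'o')
  sorted[6] = muniON$com  (last char: 'm')
  sorted[7] = niON$commu  (last char: 'u')
  sorted[8] = ommuniON$c  (last char: 'c')
  sorted[9] = uniON$comm  (last char: 'm')
Last column: NOi$nomucm
Original string S is at sorted index 3

Answer: NOi$nomucm
3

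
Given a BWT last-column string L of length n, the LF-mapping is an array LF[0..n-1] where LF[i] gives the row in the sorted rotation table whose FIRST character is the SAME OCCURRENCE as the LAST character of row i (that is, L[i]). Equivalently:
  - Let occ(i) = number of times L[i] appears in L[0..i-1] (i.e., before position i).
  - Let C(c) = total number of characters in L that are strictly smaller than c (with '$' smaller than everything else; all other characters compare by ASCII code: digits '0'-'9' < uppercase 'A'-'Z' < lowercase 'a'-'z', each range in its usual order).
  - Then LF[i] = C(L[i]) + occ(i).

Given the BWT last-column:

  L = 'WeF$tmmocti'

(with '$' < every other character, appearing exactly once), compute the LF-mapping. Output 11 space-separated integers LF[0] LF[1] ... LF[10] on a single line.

Answer: 2 4 1 0 9 6 7 8 3 10 5

Derivation:
Char counts: '$':1, 'F':1, 'W':1, 'c':1, 'e':1, 'i':1, 'm':2, 'o':1, 't':2
C (first-col start): C('$')=0, C('F')=1, C('W')=2, C('c')=3, C('e')=4, C('i')=5, C('m')=6, C('o')=8, C('t')=9
L[0]='W': occ=0, LF[0]=C('W')+0=2+0=2
L[1]='e': occ=0, LF[1]=C('e')+0=4+0=4
L[2]='F': occ=0, LF[2]=C('F')+0=1+0=1
L[3]='$': occ=0, LF[3]=C('$')+0=0+0=0
L[4]='t': occ=0, LF[4]=C('t')+0=9+0=9
L[5]='m': occ=0, LF[5]=C('m')+0=6+0=6
L[6]='m': occ=1, LF[6]=C('m')+1=6+1=7
L[7]='o': occ=0, LF[7]=C('o')+0=8+0=8
L[8]='c': occ=0, LF[8]=C('c')+0=3+0=3
L[9]='t': occ=1, LF[9]=C('t')+1=9+1=10
L[10]='i': occ=0, LF[10]=C('i')+0=5+0=5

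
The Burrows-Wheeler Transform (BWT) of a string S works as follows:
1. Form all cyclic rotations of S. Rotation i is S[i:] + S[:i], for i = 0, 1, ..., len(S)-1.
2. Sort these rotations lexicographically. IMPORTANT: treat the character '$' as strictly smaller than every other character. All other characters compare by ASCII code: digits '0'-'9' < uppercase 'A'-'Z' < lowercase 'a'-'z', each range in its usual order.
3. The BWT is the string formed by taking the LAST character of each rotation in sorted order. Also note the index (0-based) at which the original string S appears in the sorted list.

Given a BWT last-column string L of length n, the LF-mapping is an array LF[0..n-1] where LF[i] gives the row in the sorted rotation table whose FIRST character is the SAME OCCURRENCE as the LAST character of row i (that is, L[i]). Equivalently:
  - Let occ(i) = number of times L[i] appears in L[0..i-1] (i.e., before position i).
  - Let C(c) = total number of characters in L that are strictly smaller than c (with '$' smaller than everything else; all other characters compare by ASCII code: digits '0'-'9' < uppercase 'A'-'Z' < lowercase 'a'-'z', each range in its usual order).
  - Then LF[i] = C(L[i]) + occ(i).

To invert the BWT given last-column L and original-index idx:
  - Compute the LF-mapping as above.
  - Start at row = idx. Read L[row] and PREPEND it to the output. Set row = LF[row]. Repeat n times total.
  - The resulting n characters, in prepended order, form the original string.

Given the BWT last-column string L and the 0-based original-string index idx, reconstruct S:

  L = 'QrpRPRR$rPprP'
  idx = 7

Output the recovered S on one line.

Answer: RRRPrrpPprPQ$

Derivation:
LF mapping: 4 10 8 5 1 6 7 0 11 2 9 12 3
Walk LF starting at row 7, prepending L[row]:
  step 1: row=7, L[7]='$', prepend. Next row=LF[7]=0
  step 2: row=0, L[0]='Q', prepend. Next row=LF[0]=4
  step 3: row=4, L[4]='P', prepend. Next row=LF[4]=1
  step 4: row=1, L[1]='r', prepend. Next row=LF[1]=10
  step 5: row=10, L[10]='p', prepend. Next row=LF[10]=9
  step 6: row=9, L[9]='P', prepend. Next row=LF[9]=2
  step 7: row=2, L[2]='p', prepend. Next row=LF[2]=8
  step 8: row=8, L[8]='r', prepend. Next row=LF[8]=11
  step 9: row=11, L[11]='r', prepend. Next row=LF[11]=12
  step 10: row=12, L[12]='P', prepend. Next row=LF[12]=3
  step 11: row=3, L[3]='R', prepend. Next row=LF[3]=5
  step 12: row=5, L[5]='R', prepend. Next row=LF[5]=6
  step 13: row=6, L[6]='R', prepend. Next row=LF[6]=7
Reversed output: RRRPrrpPprPQ$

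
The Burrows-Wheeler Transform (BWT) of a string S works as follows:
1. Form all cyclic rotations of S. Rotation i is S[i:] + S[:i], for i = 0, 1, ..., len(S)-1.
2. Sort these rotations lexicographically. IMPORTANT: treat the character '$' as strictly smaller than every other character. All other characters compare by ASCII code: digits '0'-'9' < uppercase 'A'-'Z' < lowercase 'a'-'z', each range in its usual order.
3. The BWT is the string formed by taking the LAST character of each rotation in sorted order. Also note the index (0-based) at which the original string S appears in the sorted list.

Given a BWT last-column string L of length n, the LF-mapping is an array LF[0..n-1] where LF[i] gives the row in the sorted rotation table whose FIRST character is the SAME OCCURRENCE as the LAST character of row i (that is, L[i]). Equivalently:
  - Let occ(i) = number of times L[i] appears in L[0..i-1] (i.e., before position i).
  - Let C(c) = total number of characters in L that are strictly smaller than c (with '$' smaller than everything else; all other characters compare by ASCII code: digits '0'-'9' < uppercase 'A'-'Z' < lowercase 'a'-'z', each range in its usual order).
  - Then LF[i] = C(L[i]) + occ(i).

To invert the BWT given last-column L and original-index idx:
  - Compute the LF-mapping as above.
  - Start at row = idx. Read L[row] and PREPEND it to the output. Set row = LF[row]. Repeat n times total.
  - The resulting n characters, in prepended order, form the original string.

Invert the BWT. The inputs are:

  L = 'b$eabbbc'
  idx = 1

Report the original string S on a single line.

Answer: abbbceb$

Derivation:
LF mapping: 2 0 7 1 3 4 5 6
Walk LF starting at row 1, prepending L[row]:
  step 1: row=1, L[1]='$', prepend. Next row=LF[1]=0
  step 2: row=0, L[0]='b', prepend. Next row=LF[0]=2
  step 3: row=2, L[2]='e', prepend. Next row=LF[2]=7
  step 4: row=7, L[7]='c', prepend. Next row=LF[7]=6
  step 5: row=6, L[6]='b', prepend. Next row=LF[6]=5
  step 6: row=5, L[5]='b', prepend. Next row=LF[5]=4
  step 7: row=4, L[4]='b', prepend. Next row=LF[4]=3
  step 8: row=3, L[3]='a', prepend. Next row=LF[3]=1
Reversed output: abbbceb$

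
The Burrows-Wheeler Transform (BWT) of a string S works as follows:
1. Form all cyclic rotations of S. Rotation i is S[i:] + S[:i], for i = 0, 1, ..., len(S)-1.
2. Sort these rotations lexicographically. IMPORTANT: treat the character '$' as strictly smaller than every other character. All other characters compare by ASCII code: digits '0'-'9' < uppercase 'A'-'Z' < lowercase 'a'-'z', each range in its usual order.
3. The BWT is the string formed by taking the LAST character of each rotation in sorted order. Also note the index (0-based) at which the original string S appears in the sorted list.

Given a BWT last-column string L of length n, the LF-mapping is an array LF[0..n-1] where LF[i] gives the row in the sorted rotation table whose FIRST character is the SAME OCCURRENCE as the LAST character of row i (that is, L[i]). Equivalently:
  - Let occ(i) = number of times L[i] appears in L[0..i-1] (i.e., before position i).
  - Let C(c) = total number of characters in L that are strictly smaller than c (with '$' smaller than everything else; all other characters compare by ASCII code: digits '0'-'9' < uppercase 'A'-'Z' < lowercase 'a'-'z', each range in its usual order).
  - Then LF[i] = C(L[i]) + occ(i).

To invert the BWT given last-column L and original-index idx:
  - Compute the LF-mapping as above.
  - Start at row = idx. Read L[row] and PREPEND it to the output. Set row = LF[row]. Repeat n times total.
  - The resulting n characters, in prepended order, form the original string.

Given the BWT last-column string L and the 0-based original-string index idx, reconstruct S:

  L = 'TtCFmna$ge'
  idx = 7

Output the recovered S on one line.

Answer: magnetCFT$

Derivation:
LF mapping: 3 9 1 2 7 8 4 0 6 5
Walk LF starting at row 7, prepending L[row]:
  step 1: row=7, L[7]='$', prepend. Next row=LF[7]=0
  step 2: row=0, L[0]='T', prepend. Next row=LF[0]=3
  step 3: row=3, L[3]='F', prepend. Next row=LF[3]=2
  step 4: row=2, L[2]='C', prepend. Next row=LF[2]=1
  step 5: row=1, L[1]='t', prepend. Next row=LF[1]=9
  step 6: row=9, L[9]='e', prepend. Next row=LF[9]=5
  step 7: row=5, L[5]='n', prepend. Next row=LF[5]=8
  step 8: row=8, L[8]='g', prepend. Next row=LF[8]=6
  step 9: row=6, L[6]='a', prepend. Next row=LF[6]=4
  step 10: row=4, L[4]='m', prepend. Next row=LF[4]=7
Reversed output: magnetCFT$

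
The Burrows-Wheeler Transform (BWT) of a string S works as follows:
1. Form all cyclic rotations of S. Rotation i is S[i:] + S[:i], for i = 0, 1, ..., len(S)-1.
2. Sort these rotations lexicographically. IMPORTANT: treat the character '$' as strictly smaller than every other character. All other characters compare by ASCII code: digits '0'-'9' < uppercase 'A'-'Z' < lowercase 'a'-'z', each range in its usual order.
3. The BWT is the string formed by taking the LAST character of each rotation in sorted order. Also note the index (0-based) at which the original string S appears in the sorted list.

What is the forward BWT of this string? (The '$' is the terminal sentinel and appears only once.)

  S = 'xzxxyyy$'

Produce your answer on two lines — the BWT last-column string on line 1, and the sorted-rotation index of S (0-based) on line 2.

All 8 rotations (rotation i = S[i:]+S[:i]):
  rot[0] = xzxxyyy$
  rot[1] = zxxyyy$x
  rot[2] = xxyyy$xz
  rot[3] = xyyy$xzx
  rot[4] = yyy$xzxx
  rot[5] = yy$xzxxy
  rot[6] = y$xzxxyy
  rot[7] = $xzxxyyy
Sorted (with $ < everything):
  sorted[0] = $xzxxyyy  (last char: 'y')
  sorted[1] = xxyyy$xz  (last char: 'z')
  sorted[2] = xyyy$xzx  (last char: 'x')
  sorted[3] = xzxxyyy$  (last char: '$')
  sorted[4] = y$xzxxyy  (last char: 'y')
  sorted[5] = yy$xzxxy  (last char: 'y')
  sorted[6] = yyy$xzxx  (last char: 'x')
  sorted[7] = zxxyyy$x  (last char: 'x')
Last column: yzx$yyxx
Original string S is at sorted index 3

Answer: yzx$yyxx
3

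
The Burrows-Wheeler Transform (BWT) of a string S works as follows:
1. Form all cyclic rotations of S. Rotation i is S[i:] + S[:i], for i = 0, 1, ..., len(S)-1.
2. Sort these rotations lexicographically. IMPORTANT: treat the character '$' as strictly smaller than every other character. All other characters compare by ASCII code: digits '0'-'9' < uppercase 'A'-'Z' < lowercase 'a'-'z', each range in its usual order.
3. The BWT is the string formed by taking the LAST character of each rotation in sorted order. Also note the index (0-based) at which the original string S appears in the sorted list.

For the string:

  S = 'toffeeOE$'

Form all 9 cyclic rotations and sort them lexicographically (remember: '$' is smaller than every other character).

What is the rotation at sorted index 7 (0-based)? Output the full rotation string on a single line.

Answer: offeeOE$t

Derivation:
All 9 rotations (rotation i = S[i:]+S[:i]):
  rot[0] = toffeeOE$
  rot[1] = offeeOE$t
  rot[2] = ffeeOE$to
  rot[3] = feeOE$tof
  rot[4] = eeOE$toff
  rot[5] = eOE$toffe
  rot[6] = OE$toffee
  rot[7] = E$toffeeO
  rot[8] = $toffeeOE
Sorted (with $ < everything):
  sorted[0] = $toffeeOE
  sorted[1] = E$toffeeO
  sorted[2] = OE$toffee
  sorted[3] = eOE$toffe
  sorted[4] = eeOE$toff
  sorted[5] = feeOE$tof
  sorted[6] = ffeeOE$to
  sorted[7] = offeeOE$t
  sorted[8] = toffeeOE$
sorted[7] = offeeOE$t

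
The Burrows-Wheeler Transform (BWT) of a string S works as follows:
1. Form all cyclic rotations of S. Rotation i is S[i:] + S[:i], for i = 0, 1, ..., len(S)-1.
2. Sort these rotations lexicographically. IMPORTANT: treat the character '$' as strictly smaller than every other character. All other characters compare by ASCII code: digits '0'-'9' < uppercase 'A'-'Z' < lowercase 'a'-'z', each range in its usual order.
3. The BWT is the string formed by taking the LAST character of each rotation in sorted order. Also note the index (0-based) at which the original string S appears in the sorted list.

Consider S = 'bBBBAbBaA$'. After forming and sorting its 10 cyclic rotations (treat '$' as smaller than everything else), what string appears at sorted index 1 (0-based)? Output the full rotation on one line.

All 10 rotations (rotation i = S[i:]+S[:i]):
  rot[0] = bBBBAbBaA$
  rot[1] = BBBAbBaA$b
  rot[2] = BBAbBaA$bB
  rot[3] = BAbBaA$bBB
  rot[4] = AbBaA$bBBB
  rot[5] = bBaA$bBBBA
  rot[6] = BaA$bBBBAb
  rot[7] = aA$bBBBAbB
  rot[8] = A$bBBBAbBa
  rot[9] = $bBBBAbBaA
Sorted (with $ < everything):
  sorted[0] = $bBBBAbBaA
  sorted[1] = A$bBBBAbBa
  sorted[2] = AbBaA$bBBB
  sorted[3] = BAbBaA$bBB
  sorted[4] = BBAbBaA$bB
  sorted[5] = BBBAbBaA$b
  sorted[6] = BaA$bBBBAb
  sorted[7] = aA$bBBBAbB
  sorted[8] = bBBBAbBaA$
  sorted[9] = bBaA$bBBBA
sorted[1] = A$bBBBAbBa

Answer: A$bBBBAbBa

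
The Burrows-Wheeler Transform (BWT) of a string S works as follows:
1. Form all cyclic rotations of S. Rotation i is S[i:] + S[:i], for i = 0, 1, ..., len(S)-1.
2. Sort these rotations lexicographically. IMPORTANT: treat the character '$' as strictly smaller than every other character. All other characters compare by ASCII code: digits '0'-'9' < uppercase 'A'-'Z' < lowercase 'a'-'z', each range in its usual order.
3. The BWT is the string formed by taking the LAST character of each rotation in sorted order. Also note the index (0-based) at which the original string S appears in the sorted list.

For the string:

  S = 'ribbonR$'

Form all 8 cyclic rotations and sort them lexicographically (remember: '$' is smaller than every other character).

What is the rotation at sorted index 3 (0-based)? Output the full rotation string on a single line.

All 8 rotations (rotation i = S[i:]+S[:i]):
  rot[0] = ribbonR$
  rot[1] = ibbonR$r
  rot[2] = bbonR$ri
  rot[3] = bonR$rib
  rot[4] = onR$ribb
  rot[5] = nR$ribbo
  rot[6] = R$ribbon
  rot[7] = $ribbonR
Sorted (with $ < everything):
  sorted[0] = $ribbonR
  sorted[1] = R$ribbon
  sorted[2] = bbonR$ri
  sorted[3] = bonR$rib
  sorted[4] = ibbonR$r
  sorted[5] = nR$ribbo
  sorted[6] = onR$ribb
  sorted[7] = ribbonR$
sorted[3] = bonR$rib

Answer: bonR$rib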